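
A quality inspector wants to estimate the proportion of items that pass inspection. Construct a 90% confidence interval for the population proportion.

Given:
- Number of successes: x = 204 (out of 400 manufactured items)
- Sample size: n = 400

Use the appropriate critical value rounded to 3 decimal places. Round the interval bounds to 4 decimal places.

Sample proportion: p̂ = 204/400 = 0.510000

Check conditions for normal approximation:
  np̂ = 204 ≥ 10 ✓
  n(1-p̂) = 196 ≥ 10 ✓

The sample is large enough, so use a z-interval (normal approximation) for the proportion.

For 90% confidence, z* = 1.645 (from standard normal table)

Standard error: SE = √(p̂(1-p̂)/n) = √(0.510000×0.490000/400) = 0.02499500

Margin of error: E = z* × SE = 1.645 × 0.02499500 = 0.041117

Z-interval: p̂ ± E = 0.510000 ± 0.041117 = (0.468883, 0.551117)

Rounded to 4 decimal places:

(0.4689, 0.5511)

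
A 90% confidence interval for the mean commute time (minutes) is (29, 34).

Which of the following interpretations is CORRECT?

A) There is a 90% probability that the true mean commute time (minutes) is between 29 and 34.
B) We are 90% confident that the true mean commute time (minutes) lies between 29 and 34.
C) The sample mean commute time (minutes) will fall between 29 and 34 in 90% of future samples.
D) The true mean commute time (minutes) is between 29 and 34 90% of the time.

A confidence interval represents our confidence in the procedure, not a probability statement about the parameter.

Key concept: If we repeated this sampling process many times and computed a 90% CI each time, about 90% of those intervals would contain the true population parameter.

For this specific interval (29, 34):
- Midpoint (point estimate): 31.5
- Margin of error: 2.5

The correct interpretation is the one stating confidence that the true parameter lies in the interval — option B.

B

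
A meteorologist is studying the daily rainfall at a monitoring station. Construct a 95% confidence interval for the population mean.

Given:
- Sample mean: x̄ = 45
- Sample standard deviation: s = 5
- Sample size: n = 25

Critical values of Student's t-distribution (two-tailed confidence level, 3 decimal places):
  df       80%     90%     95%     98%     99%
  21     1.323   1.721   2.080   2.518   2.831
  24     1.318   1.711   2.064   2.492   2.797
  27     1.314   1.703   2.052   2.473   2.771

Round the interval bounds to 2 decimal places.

The population standard deviation σ is unknown (only the sample standard deviation s is given), so use a t-interval with df = n - 1 = 25 - 1 = 24.

For 95% confidence with df = 24, t* = 2.064 (from t-table)

Standard error: SE = s/√n = 5/√25 = 1.000000

Margin of error: E = t* × SE = 2.064 × 1.000000 = 2.0640

T-interval: x̄ ± E = 45 ± 2.0640 = (42.9360, 47.0640)

Rounded to 2 decimal places:

(42.94, 47.06)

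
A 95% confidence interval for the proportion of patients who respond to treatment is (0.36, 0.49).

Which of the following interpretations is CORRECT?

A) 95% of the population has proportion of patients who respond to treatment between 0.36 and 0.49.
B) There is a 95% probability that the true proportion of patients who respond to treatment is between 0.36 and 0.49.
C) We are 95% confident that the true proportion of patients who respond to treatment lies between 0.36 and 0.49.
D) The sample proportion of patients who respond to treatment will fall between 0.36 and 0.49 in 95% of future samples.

A confidence interval represents our confidence in the procedure, not a probability statement about the parameter.

Key concept: If we repeated this sampling process many times and computed a 95% CI each time, about 95% of those intervals would contain the true population parameter.

For this specific interval (0.36, 0.49):
- Midpoint (point estimate): 0.425
- Margin of error: 0.065

The correct interpretation is the one stating confidence that the true parameter lies in the interval — option C.

C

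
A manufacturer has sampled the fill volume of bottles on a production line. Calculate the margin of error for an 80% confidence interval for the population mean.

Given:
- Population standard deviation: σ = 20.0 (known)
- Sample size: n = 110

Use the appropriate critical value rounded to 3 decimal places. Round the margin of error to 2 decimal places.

The population standard deviation σ is known, so use the z-interval margin of error formula.

For 80% confidence, z* = 1.282 (from standard normal table)

Margin of error formula for z-interval: E = z* × σ/√n

E = 1.282 × 20.0/√110
  = 1.282 × 1.906925
  = 2.4447

Rounded to 2 decimal places:

2.44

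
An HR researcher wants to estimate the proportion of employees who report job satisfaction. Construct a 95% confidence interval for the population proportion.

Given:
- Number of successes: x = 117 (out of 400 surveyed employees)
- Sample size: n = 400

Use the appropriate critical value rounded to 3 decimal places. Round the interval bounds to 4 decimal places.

Sample proportion: p̂ = 117/400 = 0.292500

Check conditions for normal approximation:
  np̂ = 117 ≥ 10 ✓
  n(1-p̂) = 283 ≥ 10 ✓

The sample is large enough, so use a z-interval (normal approximation) for the proportion.

For 95% confidence, z* = 1.96 (from standard normal table)

Standard error: SE = √(p̂(1-p̂)/n) = √(0.292500×0.707500/400) = 0.02274554

Margin of error: E = z* × SE = 1.96 × 0.02274554 = 0.044581

Z-interval: p̂ ± E = 0.292500 ± 0.044581 = (0.247919, 0.337081)

Rounded to 4 decimal places:

(0.2479, 0.3371)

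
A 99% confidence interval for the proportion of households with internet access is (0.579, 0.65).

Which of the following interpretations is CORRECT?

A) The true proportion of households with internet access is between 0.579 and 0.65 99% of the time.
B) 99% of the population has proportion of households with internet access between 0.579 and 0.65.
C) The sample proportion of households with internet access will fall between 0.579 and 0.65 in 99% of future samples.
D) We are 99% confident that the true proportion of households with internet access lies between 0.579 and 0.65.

A confidence interval represents our confidence in the procedure, not a probability statement about the parameter.

Key concept: If we repeated this sampling process many times and computed a 99% CI each time, about 99% of those intervals would contain the true population parameter.

For this specific interval (0.579, 0.65):
- Midpoint (point estimate): 0.6145
- Margin of error: 0.0355

The correct interpretation is the one stating confidence that the true parameter lies in the interval — option D.

D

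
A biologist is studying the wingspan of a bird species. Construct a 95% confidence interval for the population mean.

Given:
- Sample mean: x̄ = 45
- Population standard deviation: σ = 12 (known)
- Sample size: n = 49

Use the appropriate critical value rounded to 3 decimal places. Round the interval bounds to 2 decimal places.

The population standard deviation σ is known, so use a z-interval (standard normal critical value).

For 95% confidence, z* = 1.96 (from standard normal table)

Standard error: SE = σ/√n = 12/√49 = 1.714286

Margin of error: E = z* × SE = 1.96 × 1.714286 = 3.3600

Z-interval: x̄ ± E = 45 ± 3.3600 = (41.6400, 48.3600)

Rounded to 2 decimal places:

(41.64, 48.36)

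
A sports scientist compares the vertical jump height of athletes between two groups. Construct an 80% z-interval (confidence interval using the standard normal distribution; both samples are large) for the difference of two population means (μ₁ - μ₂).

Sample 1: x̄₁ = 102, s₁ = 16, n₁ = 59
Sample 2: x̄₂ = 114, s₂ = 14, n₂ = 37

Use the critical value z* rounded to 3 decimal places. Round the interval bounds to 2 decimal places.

Both samples are large (n₁ = 59 ≥ 30, n₂ = 37 ≥ 30), so a z-interval for the difference of means applies.

Point estimate: x̄₁ - x̄₂ = 102 - 114 = -12

Standard error: SE = √(s₁²/n₁ + s₂²/n₂)
= √(16²/59 + 14²/37)
= √(4.338983 + 5.297297)
= 3.104236

For 80% confidence, z* = 1.282 (from standard normal table)
Margin of error: E = z* × SE = 1.282 × 3.104236 = 3.9796

Z-interval: (x̄₁ - x̄₂) ± E = -12 ± 3.9796 = (-15.9796, -8.0204)

Rounded to 2 decimal places:

(-15.98, -8.02)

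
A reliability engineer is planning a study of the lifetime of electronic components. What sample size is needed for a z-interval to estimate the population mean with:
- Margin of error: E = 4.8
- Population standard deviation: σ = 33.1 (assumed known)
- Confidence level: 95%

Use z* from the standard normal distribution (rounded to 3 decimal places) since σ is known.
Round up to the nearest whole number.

Using z* since population σ is known (z-interval formula).

For 95% confidence, z* = 1.96 (from standard normal table)

Sample size formula for z-interval: n = (z*σ/E)²

n = (1.96 × 33.1 / 4.8)²
  = (13.515833)²
  = 182.6778

Round up to the nearest whole number: n = 183

183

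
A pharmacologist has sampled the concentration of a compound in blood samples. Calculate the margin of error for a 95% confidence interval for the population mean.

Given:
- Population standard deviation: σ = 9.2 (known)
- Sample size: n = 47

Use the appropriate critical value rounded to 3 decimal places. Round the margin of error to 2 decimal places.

The population standard deviation σ is known, so use the z-interval margin of error formula.

For 95% confidence, z* = 1.96 (from standard normal table)

Margin of error formula for z-interval: E = z* × σ/√n

E = 1.96 × 9.2/√47
  = 1.96 × 1.341958
  = 2.6302

Rounded to 2 decimal places:

2.63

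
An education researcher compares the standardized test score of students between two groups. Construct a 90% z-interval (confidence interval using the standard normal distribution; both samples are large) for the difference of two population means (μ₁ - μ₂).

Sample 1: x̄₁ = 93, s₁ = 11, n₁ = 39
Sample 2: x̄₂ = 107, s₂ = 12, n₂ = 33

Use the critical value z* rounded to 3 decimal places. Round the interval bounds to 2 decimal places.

Both samples are large (n₁ = 39 ≥ 30, n₂ = 33 ≥ 30), so a z-interval for the difference of means applies.

Point estimate: x̄₁ - x̄₂ = 93 - 107 = -14

Standard error: SE = √(s₁²/n₁ + s₂²/n₂)
= √(11²/39 + 12²/33)
= √(3.102564 + 4.363636)
= 2.732435

For 90% confidence, z* = 1.645 (from standard normal table)
Margin of error: E = z* × SE = 1.645 × 2.732435 = 4.4949

Z-interval: (x̄₁ - x̄₂) ± E = -14 ± 4.4949 = (-18.4949, -9.5051)

Rounded to 2 decimal places:

(-18.49, -9.51)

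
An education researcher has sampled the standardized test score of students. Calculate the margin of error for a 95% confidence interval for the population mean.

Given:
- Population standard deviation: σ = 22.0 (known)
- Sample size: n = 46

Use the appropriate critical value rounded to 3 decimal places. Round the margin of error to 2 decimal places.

The population standard deviation σ is known, so use the z-interval margin of error formula.

For 95% confidence, z* = 1.96 (from standard normal table)

Margin of error formula for z-interval: E = z* × σ/√n

E = 1.96 × 22.0/√46
  = 1.96 × 3.243723
  = 6.3577

Rounded to 2 decimal places:

6.36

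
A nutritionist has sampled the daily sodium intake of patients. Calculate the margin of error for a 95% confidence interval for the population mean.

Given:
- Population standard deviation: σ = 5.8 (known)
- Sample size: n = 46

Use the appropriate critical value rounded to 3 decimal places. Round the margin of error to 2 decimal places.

The population standard deviation σ is known, so use the z-interval margin of error formula.

For 95% confidence, z* = 1.96 (from standard normal table)

Margin of error formula for z-interval: E = z* × σ/√n

E = 1.96 × 5.8/√46
  = 1.96 × 0.855163
  = 1.6761

Rounded to 2 decimal places:

1.68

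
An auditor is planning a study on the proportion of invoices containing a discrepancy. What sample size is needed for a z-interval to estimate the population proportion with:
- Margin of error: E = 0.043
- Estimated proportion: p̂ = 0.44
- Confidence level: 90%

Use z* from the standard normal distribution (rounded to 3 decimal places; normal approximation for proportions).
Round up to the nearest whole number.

Using z* for proportion z-interval (normal approximation).

For 90% confidence, z* = 1.645 (from standard normal table)

Sample size formula for proportion z-interval: n = z*²p̂(1-p̂)/E²

n = 1.645² × 0.44 × 0.56 / 0.043²
  = 2.706025 × 0.2464 / 0.001849
  = 360.6082

Round up to the nearest whole number: n = 361

361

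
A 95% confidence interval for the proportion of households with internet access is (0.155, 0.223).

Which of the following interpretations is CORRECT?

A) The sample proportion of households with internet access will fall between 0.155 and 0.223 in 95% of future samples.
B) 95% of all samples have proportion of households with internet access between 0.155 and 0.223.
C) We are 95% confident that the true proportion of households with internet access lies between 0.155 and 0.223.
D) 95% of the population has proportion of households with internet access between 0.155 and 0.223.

A confidence interval represents our confidence in the procedure, not a probability statement about the parameter.

Key concept: If we repeated this sampling process many times and computed a 95% CI each time, about 95% of those intervals would contain the true population parameter.

For this specific interval (0.155, 0.223):
- Midpoint (point estimate): 0.189
- Margin of error: 0.034

The correct interpretation is the one stating confidence that the true parameter lies in the interval — option C.

C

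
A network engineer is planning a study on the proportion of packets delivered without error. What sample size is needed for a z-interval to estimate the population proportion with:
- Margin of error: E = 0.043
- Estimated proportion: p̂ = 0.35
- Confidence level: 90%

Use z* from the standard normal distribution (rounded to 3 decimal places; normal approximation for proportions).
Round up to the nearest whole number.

Using z* for proportion z-interval (normal approximation).

For 90% confidence, z* = 1.645 (from standard normal table)

Sample size formula for proportion z-interval: n = z*²p̂(1-p̂)/E²

n = 1.645² × 0.35 × 0.65 / 0.043²
  = 2.706025 × 0.2275 / 0.001849
  = 332.9479

Round up to the nearest whole number: n = 333

333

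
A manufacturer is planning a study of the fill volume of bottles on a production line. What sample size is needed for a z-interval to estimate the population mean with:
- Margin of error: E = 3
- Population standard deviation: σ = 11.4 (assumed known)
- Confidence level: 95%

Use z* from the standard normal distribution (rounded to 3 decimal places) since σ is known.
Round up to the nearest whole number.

Using z* since population σ is known (z-interval formula).

For 95% confidence, z* = 1.96 (from standard normal table)

Sample size formula for z-interval: n = (z*σ/E)²

n = (1.96 × 11.4 / 3)²
  = (7.448000)²
  = 55.4727

Round up to the nearest whole number: n = 56

56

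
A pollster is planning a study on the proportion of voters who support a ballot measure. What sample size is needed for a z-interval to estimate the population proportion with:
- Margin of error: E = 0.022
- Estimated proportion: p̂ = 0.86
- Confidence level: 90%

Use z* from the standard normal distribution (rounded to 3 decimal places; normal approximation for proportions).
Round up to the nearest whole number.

Using z* for proportion z-interval (normal approximation).

For 90% confidence, z* = 1.645 (from standard normal table)

Sample size formula for proportion z-interval: n = z*²p̂(1-p̂)/E²

n = 1.645² × 0.86 × 0.14 / 0.022²
  = 2.706025 × 0.1204 / 0.000484
  = 673.1517

Round up to the nearest whole number: n = 674

674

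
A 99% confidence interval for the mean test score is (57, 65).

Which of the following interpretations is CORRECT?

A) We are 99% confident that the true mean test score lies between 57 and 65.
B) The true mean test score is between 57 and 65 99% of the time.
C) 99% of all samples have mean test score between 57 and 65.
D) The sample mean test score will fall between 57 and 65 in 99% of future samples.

A confidence interval represents our confidence in the procedure, not a probability statement about the parameter.

Key concept: If we repeated this sampling process many times and computed a 99% CI each time, about 99% of those intervals would contain the true population parameter.

For this specific interval (57, 65):
- Midpoint (point estimate): 61
- Margin of error: 4

The correct interpretation is the one stating confidence that the true parameter lies in the interval — option A.

A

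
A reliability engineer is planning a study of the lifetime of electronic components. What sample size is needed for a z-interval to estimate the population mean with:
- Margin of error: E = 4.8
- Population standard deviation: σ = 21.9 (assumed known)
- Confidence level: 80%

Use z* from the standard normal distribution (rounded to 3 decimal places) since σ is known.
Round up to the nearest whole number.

Using z* since population σ is known (z-interval formula).

For 80% confidence, z* = 1.282 (from standard normal table)

Sample size formula for z-interval: n = (z*σ/E)²

n = (1.282 × 21.9 / 4.8)²
  = (5.849125)²
  = 34.2123

Round up to the nearest whole number: n = 35

35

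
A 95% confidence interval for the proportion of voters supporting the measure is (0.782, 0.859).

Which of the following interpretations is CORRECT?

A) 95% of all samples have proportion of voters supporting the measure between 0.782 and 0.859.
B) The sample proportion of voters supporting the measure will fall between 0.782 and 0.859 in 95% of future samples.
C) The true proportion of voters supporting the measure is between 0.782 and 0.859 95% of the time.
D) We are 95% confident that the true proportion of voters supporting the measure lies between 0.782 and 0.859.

A confidence interval represents our confidence in the procedure, not a probability statement about the parameter.

Key concept: If we repeated this sampling process many times and computed a 95% CI each time, about 95% of those intervals would contain the true population parameter.

For this specific interval (0.782, 0.859):
- Midpoint (point estimate): 0.8205
- Margin of error: 0.0385

The correct interpretation is the one stating confidence that the true parameter lies in the interval — option D.

D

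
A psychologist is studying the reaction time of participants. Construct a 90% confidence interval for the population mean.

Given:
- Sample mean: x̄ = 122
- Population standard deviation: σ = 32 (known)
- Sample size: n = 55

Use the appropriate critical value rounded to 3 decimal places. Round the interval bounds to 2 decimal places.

The population standard deviation σ is known, so use a z-interval (standard normal critical value).

For 90% confidence, z* = 1.645 (from standard normal table)

Standard error: SE = σ/√n = 32/√55 = 4.314879

Margin of error: E = z* × SE = 1.645 × 4.314879 = 7.0980

Z-interval: x̄ ± E = 122 ± 7.0980 = (114.9020, 129.0980)

Rounded to 2 decimal places:

(114.90, 129.10)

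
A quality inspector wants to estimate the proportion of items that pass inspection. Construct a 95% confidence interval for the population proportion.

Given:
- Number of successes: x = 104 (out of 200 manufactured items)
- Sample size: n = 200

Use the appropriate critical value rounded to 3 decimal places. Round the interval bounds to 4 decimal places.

Sample proportion: p̂ = 104/200 = 0.520000

Check conditions for normal approximation:
  np̂ = 104 ≥ 10 ✓
  n(1-p̂) = 96 ≥ 10 ✓

The sample is large enough, so use a z-interval (normal approximation) for the proportion.

For 95% confidence, z* = 1.96 (from standard normal table)

Standard error: SE = √(p̂(1-p̂)/n) = √(0.520000×0.480000/200) = 0.03532704

Margin of error: E = z* × SE = 1.96 × 0.03532704 = 0.069241

Z-interval: p̂ ± E = 0.520000 ± 0.069241 = (0.450759, 0.589241)

Rounded to 4 decimal places:

(0.4508, 0.5892)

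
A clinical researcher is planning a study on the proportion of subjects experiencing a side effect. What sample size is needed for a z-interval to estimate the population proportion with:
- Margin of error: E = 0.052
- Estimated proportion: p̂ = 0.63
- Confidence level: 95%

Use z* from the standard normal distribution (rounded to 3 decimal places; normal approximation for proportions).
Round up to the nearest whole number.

Using z* for proportion z-interval (normal approximation).

For 95% confidence, z* = 1.96 (from standard normal table)

Sample size formula for proportion z-interval: n = z*²p̂(1-p̂)/E²

n = 1.96² × 0.63 × 0.37 / 0.052²
  = 3.8416 × 0.2331 / 0.002704
  = 331.1675

Round up to the nearest whole number: n = 332

332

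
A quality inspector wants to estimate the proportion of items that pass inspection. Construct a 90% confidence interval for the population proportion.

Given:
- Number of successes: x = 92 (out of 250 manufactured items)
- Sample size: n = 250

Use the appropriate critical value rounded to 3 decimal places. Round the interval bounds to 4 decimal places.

Sample proportion: p̂ = 92/250 = 0.368000

Check conditions for normal approximation:
  np̂ = 92 ≥ 10 ✓
  n(1-p̂) = 158 ≥ 10 ✓

The sample is large enough, so use a z-interval (normal approximation) for the proportion.

For 90% confidence, z* = 1.645 (from standard normal table)

Standard error: SE = √(p̂(1-p̂)/n) = √(0.368000×0.632000/250) = 0.03050089

Margin of error: E = z* × SE = 1.645 × 0.03050089 = 0.050174

Z-interval: p̂ ± E = 0.368000 ± 0.050174 = (0.317826, 0.418174)

Rounded to 4 decimal places:

(0.3178, 0.4182)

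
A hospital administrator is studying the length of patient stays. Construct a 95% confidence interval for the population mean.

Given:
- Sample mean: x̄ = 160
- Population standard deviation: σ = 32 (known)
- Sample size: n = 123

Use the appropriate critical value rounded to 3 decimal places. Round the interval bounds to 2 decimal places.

The population standard deviation σ is known, so use a z-interval (standard normal critical value).

For 95% confidence, z* = 1.96 (from standard normal table)

Standard error: SE = σ/√n = 32/√123 = 2.885343

Margin of error: E = z* × SE = 1.96 × 2.885343 = 5.6553

Z-interval: x̄ ± E = 160 ± 5.6553 = (154.3447, 165.6553)

Rounded to 2 decimal places:

(154.34, 165.66)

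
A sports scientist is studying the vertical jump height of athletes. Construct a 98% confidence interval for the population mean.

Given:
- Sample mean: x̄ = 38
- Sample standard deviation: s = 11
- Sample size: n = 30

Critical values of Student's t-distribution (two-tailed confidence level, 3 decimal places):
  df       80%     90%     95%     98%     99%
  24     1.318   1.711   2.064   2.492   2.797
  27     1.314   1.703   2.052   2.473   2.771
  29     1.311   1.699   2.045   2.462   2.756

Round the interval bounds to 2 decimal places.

The population standard deviation σ is unknown (only the sample standard deviation s is given), so use a t-interval with df = n - 1 = 30 - 1 = 29.

For 98% confidence with df = 29, t* = 2.462 (from t-table)

Standard error: SE = s/√n = 11/√30 = 2.008316

Margin of error: E = t* × SE = 2.462 × 2.008316 = 4.9445

T-interval: x̄ ± E = 38 ± 4.9445 = (33.0555, 42.9445)

Rounded to 2 decimal places:

(33.06, 42.94)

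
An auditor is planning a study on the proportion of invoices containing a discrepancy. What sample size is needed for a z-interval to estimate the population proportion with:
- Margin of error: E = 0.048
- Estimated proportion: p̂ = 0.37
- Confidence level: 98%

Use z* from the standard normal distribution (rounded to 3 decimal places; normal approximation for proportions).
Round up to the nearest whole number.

Using z* for proportion z-interval (normal approximation).

For 98% confidence, z* = 2.326 (from standard normal table)

Sample size formula for proportion z-interval: n = z*²p̂(1-p̂)/E²

n = 2.326² × 0.37 × 0.63 / 0.048²
  = 5.410276 × 0.2331 / 0.002304
  = 547.3678

Round up to the nearest whole number: n = 548

548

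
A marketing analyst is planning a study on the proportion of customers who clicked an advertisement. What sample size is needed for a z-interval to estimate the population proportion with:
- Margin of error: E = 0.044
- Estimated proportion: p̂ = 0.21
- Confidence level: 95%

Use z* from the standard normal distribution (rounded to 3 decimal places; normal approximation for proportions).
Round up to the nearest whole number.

Using z* for proportion z-interval (normal approximation).

For 95% confidence, z* = 1.96 (from standard normal table)

Sample size formula for proportion z-interval: n = z*²p̂(1-p̂)/E²

n = 1.96² × 0.21 × 0.79 / 0.044²
  = 3.8416 × 0.1659 / 0.001936
  = 329.1950

Round up to the nearest whole number: n = 330

330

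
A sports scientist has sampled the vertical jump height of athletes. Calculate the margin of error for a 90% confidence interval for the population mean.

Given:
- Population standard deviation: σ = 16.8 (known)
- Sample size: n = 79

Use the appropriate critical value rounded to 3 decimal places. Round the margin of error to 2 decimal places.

The population standard deviation σ is known, so use the z-interval margin of error formula.

For 90% confidence, z* = 1.645 (from standard normal table)

Margin of error formula for z-interval: E = z* × σ/√n

E = 1.645 × 16.8/√79
  = 1.645 × 1.890148
  = 3.1093

Rounded to 2 decimal places:

3.11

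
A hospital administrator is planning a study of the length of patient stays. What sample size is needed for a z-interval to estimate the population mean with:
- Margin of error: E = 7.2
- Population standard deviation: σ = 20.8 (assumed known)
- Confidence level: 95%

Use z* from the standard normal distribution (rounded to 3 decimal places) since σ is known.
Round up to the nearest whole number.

Using z* since population σ is known (z-interval formula).

For 95% confidence, z* = 1.96 (from standard normal table)

Sample size formula for z-interval: n = (z*σ/E)²

n = (1.96 × 20.8 / 7.2)²
  = (5.662222)²
  = 32.0608

Round up to the nearest whole number: n = 33

33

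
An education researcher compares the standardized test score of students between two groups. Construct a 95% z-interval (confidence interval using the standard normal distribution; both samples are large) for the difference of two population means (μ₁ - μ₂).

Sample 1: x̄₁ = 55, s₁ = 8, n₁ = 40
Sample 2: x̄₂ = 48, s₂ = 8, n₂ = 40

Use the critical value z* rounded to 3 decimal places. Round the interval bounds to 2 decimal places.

Both samples are large (n₁ = 40 ≥ 30, n₂ = 40 ≥ 30), so a z-interval for the difference of means applies.

Point estimate: x̄₁ - x̄₂ = 55 - 48 = 7

Standard error: SE = √(s₁²/n₁ + s₂²/n₂)
= √(8²/40 + 8²/40)
= √(1.600000 + 1.600000)
= 1.788854

For 95% confidence, z* = 1.96 (from standard normal table)
Margin of error: E = z* × SE = 1.96 × 1.788854 = 3.5062

Z-interval: (x̄₁ - x̄₂) ± E = 7 ± 3.5062 = (3.4938, 10.5062)

Rounded to 2 decimal places:

(3.49, 10.51)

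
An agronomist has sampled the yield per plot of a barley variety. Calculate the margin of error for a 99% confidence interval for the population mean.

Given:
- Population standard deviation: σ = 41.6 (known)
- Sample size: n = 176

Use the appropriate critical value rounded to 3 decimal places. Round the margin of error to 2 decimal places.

The population standard deviation σ is known, so use the z-interval margin of error formula.

For 99% confidence, z* = 2.576 (from standard normal table)

Margin of error formula for z-interval: E = z* × σ/√n

E = 2.576 × 41.6/√176
  = 2.576 × 3.135718
  = 8.0776

Rounded to 2 decimal places:

8.08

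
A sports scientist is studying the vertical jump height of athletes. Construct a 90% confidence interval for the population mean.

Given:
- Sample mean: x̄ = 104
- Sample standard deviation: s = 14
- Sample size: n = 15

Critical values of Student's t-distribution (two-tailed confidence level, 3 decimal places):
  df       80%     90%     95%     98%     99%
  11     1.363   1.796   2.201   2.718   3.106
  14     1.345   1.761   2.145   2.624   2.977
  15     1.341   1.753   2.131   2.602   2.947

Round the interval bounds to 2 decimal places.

The population standard deviation σ is unknown (only the sample standard deviation s is given), so use a t-interval with df = n - 1 = 15 - 1 = 14.

For 90% confidence with df = 14, t* = 1.761 (from t-table)

Standard error: SE = s/√n = 14/√15 = 3.614784

Margin of error: E = t* × SE = 1.761 × 3.614784 = 6.3656

T-interval: x̄ ± E = 104 ± 6.3656 = (97.6344, 110.3656)

Rounded to 2 decimal places:

(97.63, 110.37)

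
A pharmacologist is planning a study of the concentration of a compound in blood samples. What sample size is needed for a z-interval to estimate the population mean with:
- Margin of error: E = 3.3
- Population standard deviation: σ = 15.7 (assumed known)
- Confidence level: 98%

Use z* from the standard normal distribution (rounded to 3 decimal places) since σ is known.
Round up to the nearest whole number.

Using z* since population σ is known (z-interval formula).

For 98% confidence, z* = 2.326 (from standard normal table)

Sample size formula for z-interval: n = (z*σ/E)²

n = (2.326 × 15.7 / 3.3)²
  = (11.066121)²
  = 122.4590

Round up to the nearest whole number: n = 123

123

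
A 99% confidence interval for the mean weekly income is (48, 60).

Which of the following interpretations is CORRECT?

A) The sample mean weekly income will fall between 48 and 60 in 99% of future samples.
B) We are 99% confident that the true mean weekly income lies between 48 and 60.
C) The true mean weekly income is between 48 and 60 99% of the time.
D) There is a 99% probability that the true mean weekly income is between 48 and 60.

A confidence interval represents our confidence in the procedure, not a probability statement about the parameter.

Key concept: If we repeated this sampling process many times and computed a 99% CI each time, about 99% of those intervals would contain the true population parameter.

For this specific interval (48, 60):
- Midpoint (point estimate): 54
- Margin of error: 6

The correct interpretation is the one stating confidence that the true parameter lies in the interval — option B.

B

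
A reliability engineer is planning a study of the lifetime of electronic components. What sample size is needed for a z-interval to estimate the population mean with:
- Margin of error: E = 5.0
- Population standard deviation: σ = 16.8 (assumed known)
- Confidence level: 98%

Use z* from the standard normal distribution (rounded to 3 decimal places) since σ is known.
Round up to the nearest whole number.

Using z* since population σ is known (z-interval formula).

For 98% confidence, z* = 2.326 (from standard normal table)

Sample size formula for z-interval: n = (z*σ/E)²

n = (2.326 × 16.8 / 5.0)²
  = (7.815360)²
  = 61.0799

Round up to the nearest whole number: n = 62

62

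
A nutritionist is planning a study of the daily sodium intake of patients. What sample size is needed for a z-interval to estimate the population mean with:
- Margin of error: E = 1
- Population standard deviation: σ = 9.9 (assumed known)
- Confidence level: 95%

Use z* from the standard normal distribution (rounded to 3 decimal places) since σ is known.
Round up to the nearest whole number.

Using z* since population σ is known (z-interval formula).

For 95% confidence, z* = 1.96 (from standard normal table)

Sample size formula for z-interval: n = (z*σ/E)²

n = (1.96 × 9.9 / 1)²
  = (19.404000)²
  = 376.5152

Round up to the nearest whole number: n = 377

377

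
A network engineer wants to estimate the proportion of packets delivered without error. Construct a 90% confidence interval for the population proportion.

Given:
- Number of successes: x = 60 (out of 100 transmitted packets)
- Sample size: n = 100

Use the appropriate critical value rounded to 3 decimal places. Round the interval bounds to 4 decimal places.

Sample proportion: p̂ = 60/100 = 0.600000

Check conditions for normal approximation:
  np̂ = 60 ≥ 10 ✓
  n(1-p̂) = 40 ≥ 10 ✓

The sample is large enough, so use a z-interval (normal approximation) for the proportion.

For 90% confidence, z* = 1.645 (from standard normal table)

Standard error: SE = √(p̂(1-p̂)/n) = √(0.600000×0.400000/100) = 0.04898979

Margin of error: E = z* × SE = 1.645 × 0.04898979 = 0.080588

Z-interval: p̂ ± E = 0.600000 ± 0.080588 = (0.519412, 0.680588)

Rounded to 4 decimal places:

(0.5194, 0.6806)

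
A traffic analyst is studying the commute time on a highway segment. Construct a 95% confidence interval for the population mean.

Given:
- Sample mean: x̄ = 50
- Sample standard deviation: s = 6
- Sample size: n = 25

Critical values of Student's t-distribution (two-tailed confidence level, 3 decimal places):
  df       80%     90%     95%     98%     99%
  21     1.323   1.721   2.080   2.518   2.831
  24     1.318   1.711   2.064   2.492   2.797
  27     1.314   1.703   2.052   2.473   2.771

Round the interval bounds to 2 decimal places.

The population standard deviation σ is unknown (only the sample standard deviation s is given), so use a t-interval with df = n - 1 = 25 - 1 = 24.

For 95% confidence with df = 24, t* = 2.064 (from t-table)

Standard error: SE = s/√n = 6/√25 = 1.200000

Margin of error: E = t* × SE = 2.064 × 1.200000 = 2.4768

T-interval: x̄ ± E = 50 ± 2.4768 = (47.5232, 52.4768)

Rounded to 2 decimal places:

(47.52, 52.48)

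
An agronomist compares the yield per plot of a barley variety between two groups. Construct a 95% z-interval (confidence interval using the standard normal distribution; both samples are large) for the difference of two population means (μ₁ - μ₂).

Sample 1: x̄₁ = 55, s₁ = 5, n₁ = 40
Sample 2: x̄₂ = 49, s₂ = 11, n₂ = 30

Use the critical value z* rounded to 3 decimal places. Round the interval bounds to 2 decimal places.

Both samples are large (n₁ = 40 ≥ 30, n₂ = 30 ≥ 30), so a z-interval for the difference of means applies.

Point estimate: x̄₁ - x̄₂ = 55 - 49 = 6

Standard error: SE = √(s₁²/n₁ + s₂²/n₂)
= √(5²/40 + 11²/30)
= √(0.625000 + 4.033333)
= 2.158317

For 95% confidence, z* = 1.96 (from standard normal table)
Margin of error: E = z* × SE = 1.96 × 2.158317 = 4.2303

Z-interval: (x̄₁ - x̄₂) ± E = 6 ± 4.2303 = (1.7697, 10.2303)

Rounded to 2 decimal places:

(1.77, 10.23)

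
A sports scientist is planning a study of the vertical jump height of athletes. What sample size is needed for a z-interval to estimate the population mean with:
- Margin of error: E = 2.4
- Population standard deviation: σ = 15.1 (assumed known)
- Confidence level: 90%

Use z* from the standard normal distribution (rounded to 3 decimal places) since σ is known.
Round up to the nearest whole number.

Using z* since population σ is known (z-interval formula).

For 90% confidence, z* = 1.645 (from standard normal table)

Sample size formula for z-interval: n = (z*σ/E)²

n = (1.645 × 15.1 / 2.4)²
  = (10.349792)²
  = 107.1182

Round up to the nearest whole number: n = 108

108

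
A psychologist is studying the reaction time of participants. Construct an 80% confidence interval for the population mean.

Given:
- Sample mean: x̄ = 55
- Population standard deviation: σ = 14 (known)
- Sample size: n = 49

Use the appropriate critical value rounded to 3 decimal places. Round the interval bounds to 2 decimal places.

The population standard deviation σ is known, so use a z-interval (standard normal critical value).

For 80% confidence, z* = 1.282 (from standard normal table)

Standard error: SE = σ/√n = 14/√49 = 2.000000

Margin of error: E = z* × SE = 1.282 × 2.000000 = 2.5640

Z-interval: x̄ ± E = 55 ± 2.5640 = (52.4360, 57.5640)

Rounded to 2 decimal places:

(52.44, 57.56)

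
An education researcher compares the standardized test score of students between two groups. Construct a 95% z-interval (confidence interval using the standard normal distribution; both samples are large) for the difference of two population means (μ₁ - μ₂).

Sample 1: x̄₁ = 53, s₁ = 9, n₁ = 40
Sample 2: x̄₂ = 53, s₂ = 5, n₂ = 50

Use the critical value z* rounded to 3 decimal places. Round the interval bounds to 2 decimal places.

Both samples are large (n₁ = 40 ≥ 30, n₂ = 50 ≥ 30), so a z-interval for the difference of means applies.

Point estimate: x̄₁ - x̄₂ = 53 - 53 = 0

Standard error: SE = √(s₁²/n₁ + s₂²/n₂)
= √(9²/40 + 5²/50)
= √(2.025000 + 0.500000)
= 1.589025

For 95% confidence, z* = 1.96 (from standard normal table)
Margin of error: E = z* × SE = 1.96 × 1.589025 = 3.1145

Z-interval: (x̄₁ - x̄₂) ± E = 0 ± 3.1145 = (-3.1145, 3.1145)

Rounded to 2 decimal places:

(-3.11, 3.11)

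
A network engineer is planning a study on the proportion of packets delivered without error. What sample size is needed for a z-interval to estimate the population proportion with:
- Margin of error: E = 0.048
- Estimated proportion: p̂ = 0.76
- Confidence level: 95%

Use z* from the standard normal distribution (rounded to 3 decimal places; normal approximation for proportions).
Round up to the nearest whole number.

Using z* for proportion z-interval (normal approximation).

For 95% confidence, z* = 1.96 (from standard normal table)

Sample size formula for proportion z-interval: n = z*²p̂(1-p̂)/E²

n = 1.96² × 0.76 × 0.24 / 0.048²
  = 3.8416 × 0.1824 / 0.002304
  = 304.1267

Round up to the nearest whole number: n = 305

305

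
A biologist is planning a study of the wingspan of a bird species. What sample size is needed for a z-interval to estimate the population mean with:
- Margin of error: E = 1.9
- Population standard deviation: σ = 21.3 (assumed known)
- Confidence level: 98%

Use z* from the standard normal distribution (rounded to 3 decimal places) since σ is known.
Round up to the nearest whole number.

Using z* since population σ is known (z-interval formula).

For 98% confidence, z* = 2.326 (from standard normal table)

Sample size formula for z-interval: n = (z*σ/E)²

n = (2.326 × 21.3 / 1.9)²
  = (26.075684)²
  = 679.9413

Round up to the nearest whole number: n = 680

680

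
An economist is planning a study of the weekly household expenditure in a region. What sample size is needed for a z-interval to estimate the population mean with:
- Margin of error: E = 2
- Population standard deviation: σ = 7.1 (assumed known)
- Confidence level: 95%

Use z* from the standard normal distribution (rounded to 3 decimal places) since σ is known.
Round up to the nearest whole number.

Using z* since population σ is known (z-interval formula).

For 95% confidence, z* = 1.96 (from standard normal table)

Sample size formula for z-interval: n = (z*σ/E)²

n = (1.96 × 7.1 / 2)²
  = (6.958000)²
  = 48.4138

Round up to the nearest whole number: n = 49

49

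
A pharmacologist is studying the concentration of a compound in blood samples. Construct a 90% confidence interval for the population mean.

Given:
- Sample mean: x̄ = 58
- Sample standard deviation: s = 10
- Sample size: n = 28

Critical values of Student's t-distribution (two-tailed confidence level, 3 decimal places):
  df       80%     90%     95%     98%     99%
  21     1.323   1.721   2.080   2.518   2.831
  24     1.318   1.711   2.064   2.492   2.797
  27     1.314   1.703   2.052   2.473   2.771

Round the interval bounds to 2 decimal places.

The population standard deviation σ is unknown (only the sample standard deviation s is given), so use a t-interval with df = n - 1 = 28 - 1 = 27.

For 90% confidence with df = 27, t* = 1.703 (from t-table)

Standard error: SE = s/√n = 10/√28 = 1.889822

Margin of error: E = t* × SE = 1.703 × 1.889822 = 3.2184

T-interval: x̄ ± E = 58 ± 3.2184 = (54.7816, 61.2184)

Rounded to 2 decimal places:

(54.78, 61.22)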